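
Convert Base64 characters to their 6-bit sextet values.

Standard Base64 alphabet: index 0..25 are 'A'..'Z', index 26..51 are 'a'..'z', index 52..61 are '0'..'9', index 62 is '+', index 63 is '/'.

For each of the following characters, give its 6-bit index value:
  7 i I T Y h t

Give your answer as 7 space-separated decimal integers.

'7': 0..9 range, 52 + ord('7') − ord('0') = 59
'i': a..z range, 26 + ord('i') − ord('a') = 34
'I': A..Z range, ord('I') − ord('A') = 8
'T': A..Z range, ord('T') − ord('A') = 19
'Y': A..Z range, ord('Y') − ord('A') = 24
'h': a..z range, 26 + ord('h') − ord('a') = 33
't': a..z range, 26 + ord('t') − ord('a') = 45

Answer: 59 34 8 19 24 33 45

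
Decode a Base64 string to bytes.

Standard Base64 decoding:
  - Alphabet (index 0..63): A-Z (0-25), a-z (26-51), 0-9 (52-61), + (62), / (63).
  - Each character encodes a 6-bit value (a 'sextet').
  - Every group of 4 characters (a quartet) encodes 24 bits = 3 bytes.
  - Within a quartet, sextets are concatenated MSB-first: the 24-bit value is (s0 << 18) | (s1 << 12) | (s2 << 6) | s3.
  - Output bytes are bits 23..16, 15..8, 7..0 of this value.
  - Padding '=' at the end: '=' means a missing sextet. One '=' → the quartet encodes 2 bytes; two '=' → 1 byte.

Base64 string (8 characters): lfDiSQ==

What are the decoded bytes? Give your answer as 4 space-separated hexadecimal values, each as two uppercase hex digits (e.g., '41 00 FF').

Answer: 95 F0 E2 49

Derivation:
After char 0 ('l'=37): chars_in_quartet=1 acc=0x25 bytes_emitted=0
After char 1 ('f'=31): chars_in_quartet=2 acc=0x95F bytes_emitted=0
After char 2 ('D'=3): chars_in_quartet=3 acc=0x257C3 bytes_emitted=0
After char 3 ('i'=34): chars_in_quartet=4 acc=0x95F0E2 -> emit 95 F0 E2, reset; bytes_emitted=3
After char 4 ('S'=18): chars_in_quartet=1 acc=0x12 bytes_emitted=3
After char 5 ('Q'=16): chars_in_quartet=2 acc=0x490 bytes_emitted=3
Padding '==': partial quartet acc=0x490 -> emit 49; bytes_emitted=4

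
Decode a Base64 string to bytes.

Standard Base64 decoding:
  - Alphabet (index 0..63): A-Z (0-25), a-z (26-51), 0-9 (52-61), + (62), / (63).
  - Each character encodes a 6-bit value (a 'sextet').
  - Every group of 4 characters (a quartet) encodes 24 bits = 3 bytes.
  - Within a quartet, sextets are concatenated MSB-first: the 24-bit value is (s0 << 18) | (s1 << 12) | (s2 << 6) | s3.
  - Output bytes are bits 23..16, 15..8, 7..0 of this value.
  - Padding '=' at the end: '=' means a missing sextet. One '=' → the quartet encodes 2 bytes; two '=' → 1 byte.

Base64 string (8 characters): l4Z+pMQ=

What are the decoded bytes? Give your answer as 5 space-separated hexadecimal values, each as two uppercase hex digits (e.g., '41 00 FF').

After char 0 ('l'=37): chars_in_quartet=1 acc=0x25 bytes_emitted=0
After char 1 ('4'=56): chars_in_quartet=2 acc=0x978 bytes_emitted=0
After char 2 ('Z'=25): chars_in_quartet=3 acc=0x25E19 bytes_emitted=0
After char 3 ('+'=62): chars_in_quartet=4 acc=0x97867E -> emit 97 86 7E, reset; bytes_emitted=3
After char 4 ('p'=41): chars_in_quartet=1 acc=0x29 bytes_emitted=3
After char 5 ('M'=12): chars_in_quartet=2 acc=0xA4C bytes_emitted=3
After char 6 ('Q'=16): chars_in_quartet=3 acc=0x29310 bytes_emitted=3
Padding '=': partial quartet acc=0x29310 -> emit A4 C4; bytes_emitted=5

Answer: 97 86 7E A4 C4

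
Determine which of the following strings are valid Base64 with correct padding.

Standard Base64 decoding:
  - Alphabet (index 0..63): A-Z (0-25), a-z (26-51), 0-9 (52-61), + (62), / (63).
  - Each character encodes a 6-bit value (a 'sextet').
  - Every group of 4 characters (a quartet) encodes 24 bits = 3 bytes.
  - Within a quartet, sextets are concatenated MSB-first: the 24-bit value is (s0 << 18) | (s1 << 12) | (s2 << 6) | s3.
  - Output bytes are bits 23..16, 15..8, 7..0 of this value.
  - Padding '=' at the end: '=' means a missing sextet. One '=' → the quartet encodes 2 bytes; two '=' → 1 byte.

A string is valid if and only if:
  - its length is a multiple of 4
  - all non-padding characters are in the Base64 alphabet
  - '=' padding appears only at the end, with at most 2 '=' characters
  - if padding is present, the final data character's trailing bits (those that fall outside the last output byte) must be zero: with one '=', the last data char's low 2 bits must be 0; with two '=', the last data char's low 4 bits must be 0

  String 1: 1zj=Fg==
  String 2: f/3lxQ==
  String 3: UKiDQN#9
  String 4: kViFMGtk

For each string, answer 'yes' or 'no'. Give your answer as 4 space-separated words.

Answer: no yes no yes

Derivation:
String 1: '1zj=Fg==' → invalid (bad char(s): ['=']; '=' in middle)
String 2: 'f/3lxQ==' → valid
String 3: 'UKiDQN#9' → invalid (bad char(s): ['#'])
String 4: 'kViFMGtk' → valid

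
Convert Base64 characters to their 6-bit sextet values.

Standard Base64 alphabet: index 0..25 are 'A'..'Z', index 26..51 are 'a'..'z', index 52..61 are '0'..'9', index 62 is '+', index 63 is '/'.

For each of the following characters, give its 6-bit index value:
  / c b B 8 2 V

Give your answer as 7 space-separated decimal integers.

'/': index 63
'c': a..z range, 26 + ord('c') − ord('a') = 28
'b': a..z range, 26 + ord('b') − ord('a') = 27
'B': A..Z range, ord('B') − ord('A') = 1
'8': 0..9 range, 52 + ord('8') − ord('0') = 60
'2': 0..9 range, 52 + ord('2') − ord('0') = 54
'V': A..Z range, ord('V') − ord('A') = 21

Answer: 63 28 27 1 60 54 21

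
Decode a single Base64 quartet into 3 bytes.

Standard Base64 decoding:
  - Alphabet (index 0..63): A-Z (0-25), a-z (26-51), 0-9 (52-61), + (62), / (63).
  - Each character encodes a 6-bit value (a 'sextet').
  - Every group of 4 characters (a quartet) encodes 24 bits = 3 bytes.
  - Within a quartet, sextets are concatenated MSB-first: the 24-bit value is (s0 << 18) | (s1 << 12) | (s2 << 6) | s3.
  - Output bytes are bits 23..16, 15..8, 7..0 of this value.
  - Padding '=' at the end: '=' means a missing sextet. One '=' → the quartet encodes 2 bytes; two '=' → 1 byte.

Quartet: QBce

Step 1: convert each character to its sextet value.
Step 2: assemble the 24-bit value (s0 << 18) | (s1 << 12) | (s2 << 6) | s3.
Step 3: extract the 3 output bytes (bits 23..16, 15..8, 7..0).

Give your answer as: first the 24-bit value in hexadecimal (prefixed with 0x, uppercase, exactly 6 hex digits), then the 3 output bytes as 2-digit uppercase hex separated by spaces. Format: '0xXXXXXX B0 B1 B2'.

Sextets: Q=16, B=1, c=28, e=30
24-bit: (16<<18) | (1<<12) | (28<<6) | 30
      = 0x400000 | 0x001000 | 0x000700 | 0x00001E
      = 0x40171E
Bytes: (v>>16)&0xFF=40, (v>>8)&0xFF=17, v&0xFF=1E

Answer: 0x40171E 40 17 1E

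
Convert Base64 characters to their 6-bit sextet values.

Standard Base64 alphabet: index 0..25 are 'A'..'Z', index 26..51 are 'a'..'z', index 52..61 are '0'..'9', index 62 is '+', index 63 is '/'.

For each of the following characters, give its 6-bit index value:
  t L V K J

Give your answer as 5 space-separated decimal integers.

't': a..z range, 26 + ord('t') − ord('a') = 45
'L': A..Z range, ord('L') − ord('A') = 11
'V': A..Z range, ord('V') − ord('A') = 21
'K': A..Z range, ord('K') − ord('A') = 10
'J': A..Z range, ord('J') − ord('A') = 9

Answer: 45 11 21 10 9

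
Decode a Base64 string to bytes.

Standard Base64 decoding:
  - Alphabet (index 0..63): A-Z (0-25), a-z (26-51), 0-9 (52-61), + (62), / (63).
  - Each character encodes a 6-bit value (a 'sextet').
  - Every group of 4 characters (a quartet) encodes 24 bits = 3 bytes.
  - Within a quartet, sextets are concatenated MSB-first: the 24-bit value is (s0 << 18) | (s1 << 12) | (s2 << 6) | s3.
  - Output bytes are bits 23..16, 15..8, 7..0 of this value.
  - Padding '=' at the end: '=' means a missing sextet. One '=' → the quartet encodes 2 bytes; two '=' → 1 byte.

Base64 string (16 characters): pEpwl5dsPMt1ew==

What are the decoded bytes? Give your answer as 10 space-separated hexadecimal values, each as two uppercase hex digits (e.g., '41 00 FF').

After char 0 ('p'=41): chars_in_quartet=1 acc=0x29 bytes_emitted=0
After char 1 ('E'=4): chars_in_quartet=2 acc=0xA44 bytes_emitted=0
After char 2 ('p'=41): chars_in_quartet=3 acc=0x29129 bytes_emitted=0
After char 3 ('w'=48): chars_in_quartet=4 acc=0xA44A70 -> emit A4 4A 70, reset; bytes_emitted=3
After char 4 ('l'=37): chars_in_quartet=1 acc=0x25 bytes_emitted=3
After char 5 ('5'=57): chars_in_quartet=2 acc=0x979 bytes_emitted=3
After char 6 ('d'=29): chars_in_quartet=3 acc=0x25E5D bytes_emitted=3
After char 7 ('s'=44): chars_in_quartet=4 acc=0x97976C -> emit 97 97 6C, reset; bytes_emitted=6
After char 8 ('P'=15): chars_in_quartet=1 acc=0xF bytes_emitted=6
After char 9 ('M'=12): chars_in_quartet=2 acc=0x3CC bytes_emitted=6
After char 10 ('t'=45): chars_in_quartet=3 acc=0xF32D bytes_emitted=6
After char 11 ('1'=53): chars_in_quartet=4 acc=0x3CCB75 -> emit 3C CB 75, reset; bytes_emitted=9
After char 12 ('e'=30): chars_in_quartet=1 acc=0x1E bytes_emitted=9
After char 13 ('w'=48): chars_in_quartet=2 acc=0x7B0 bytes_emitted=9
Padding '==': partial quartet acc=0x7B0 -> emit 7B; bytes_emitted=10

Answer: A4 4A 70 97 97 6C 3C CB 75 7B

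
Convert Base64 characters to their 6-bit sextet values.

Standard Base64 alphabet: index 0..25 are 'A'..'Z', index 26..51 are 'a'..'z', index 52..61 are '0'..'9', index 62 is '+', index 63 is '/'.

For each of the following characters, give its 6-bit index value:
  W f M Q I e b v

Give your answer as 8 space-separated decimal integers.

'W': A..Z range, ord('W') − ord('A') = 22
'f': a..z range, 26 + ord('f') − ord('a') = 31
'M': A..Z range, ord('M') − ord('A') = 12
'Q': A..Z range, ord('Q') − ord('A') = 16
'I': A..Z range, ord('I') − ord('A') = 8
'e': a..z range, 26 + ord('e') − ord('a') = 30
'b': a..z range, 26 + ord('b') − ord('a') = 27
'v': a..z range, 26 + ord('v') − ord('a') = 47

Answer: 22 31 12 16 8 30 27 47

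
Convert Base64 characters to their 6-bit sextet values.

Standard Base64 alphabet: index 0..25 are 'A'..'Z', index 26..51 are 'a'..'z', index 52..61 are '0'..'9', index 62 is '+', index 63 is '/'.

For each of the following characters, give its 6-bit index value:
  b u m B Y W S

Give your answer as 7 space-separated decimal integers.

'b': a..z range, 26 + ord('b') − ord('a') = 27
'u': a..z range, 26 + ord('u') − ord('a') = 46
'm': a..z range, 26 + ord('m') − ord('a') = 38
'B': A..Z range, ord('B') − ord('A') = 1
'Y': A..Z range, ord('Y') − ord('A') = 24
'W': A..Z range, ord('W') − ord('A') = 22
'S': A..Z range, ord('S') − ord('A') = 18

Answer: 27 46 38 1 24 22 18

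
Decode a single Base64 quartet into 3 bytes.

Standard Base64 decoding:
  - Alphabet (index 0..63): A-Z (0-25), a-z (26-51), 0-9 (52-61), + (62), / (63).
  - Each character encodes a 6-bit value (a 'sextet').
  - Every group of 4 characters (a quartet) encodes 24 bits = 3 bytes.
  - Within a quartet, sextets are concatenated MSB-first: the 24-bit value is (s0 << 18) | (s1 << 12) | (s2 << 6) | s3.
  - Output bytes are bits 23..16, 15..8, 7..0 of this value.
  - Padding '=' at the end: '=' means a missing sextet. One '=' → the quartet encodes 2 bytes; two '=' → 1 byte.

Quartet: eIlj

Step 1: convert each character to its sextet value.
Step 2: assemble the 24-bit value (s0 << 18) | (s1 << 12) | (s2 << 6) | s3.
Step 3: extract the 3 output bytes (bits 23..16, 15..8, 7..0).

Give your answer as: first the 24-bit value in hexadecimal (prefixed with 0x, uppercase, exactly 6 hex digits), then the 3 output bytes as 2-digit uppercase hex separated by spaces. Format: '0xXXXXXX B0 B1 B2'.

Sextets: e=30, I=8, l=37, j=35
24-bit: (30<<18) | (8<<12) | (37<<6) | 35
      = 0x780000 | 0x008000 | 0x000940 | 0x000023
      = 0x788963
Bytes: (v>>16)&0xFF=78, (v>>8)&0xFF=89, v&0xFF=63

Answer: 0x788963 78 89 63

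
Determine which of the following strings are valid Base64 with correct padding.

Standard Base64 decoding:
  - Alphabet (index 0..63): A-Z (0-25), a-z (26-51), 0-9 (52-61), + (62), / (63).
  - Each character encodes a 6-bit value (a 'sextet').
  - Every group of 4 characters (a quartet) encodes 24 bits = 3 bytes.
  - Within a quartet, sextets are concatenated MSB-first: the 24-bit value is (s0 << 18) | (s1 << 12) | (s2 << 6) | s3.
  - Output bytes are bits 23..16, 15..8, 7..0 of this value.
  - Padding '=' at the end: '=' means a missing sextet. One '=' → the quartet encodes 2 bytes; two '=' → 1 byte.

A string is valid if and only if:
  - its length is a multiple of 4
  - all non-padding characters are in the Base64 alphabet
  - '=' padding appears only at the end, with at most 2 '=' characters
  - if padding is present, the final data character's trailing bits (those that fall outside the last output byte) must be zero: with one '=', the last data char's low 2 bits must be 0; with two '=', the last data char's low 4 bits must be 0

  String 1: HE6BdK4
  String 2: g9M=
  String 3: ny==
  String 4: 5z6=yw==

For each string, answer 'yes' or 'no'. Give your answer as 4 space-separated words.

String 1: 'HE6BdK4' → invalid (len=7 not mult of 4)
String 2: 'g9M=' → valid
String 3: 'ny==' → invalid (bad trailing bits)
String 4: '5z6=yw==' → invalid (bad char(s): ['=']; '=' in middle)

Answer: no yes no no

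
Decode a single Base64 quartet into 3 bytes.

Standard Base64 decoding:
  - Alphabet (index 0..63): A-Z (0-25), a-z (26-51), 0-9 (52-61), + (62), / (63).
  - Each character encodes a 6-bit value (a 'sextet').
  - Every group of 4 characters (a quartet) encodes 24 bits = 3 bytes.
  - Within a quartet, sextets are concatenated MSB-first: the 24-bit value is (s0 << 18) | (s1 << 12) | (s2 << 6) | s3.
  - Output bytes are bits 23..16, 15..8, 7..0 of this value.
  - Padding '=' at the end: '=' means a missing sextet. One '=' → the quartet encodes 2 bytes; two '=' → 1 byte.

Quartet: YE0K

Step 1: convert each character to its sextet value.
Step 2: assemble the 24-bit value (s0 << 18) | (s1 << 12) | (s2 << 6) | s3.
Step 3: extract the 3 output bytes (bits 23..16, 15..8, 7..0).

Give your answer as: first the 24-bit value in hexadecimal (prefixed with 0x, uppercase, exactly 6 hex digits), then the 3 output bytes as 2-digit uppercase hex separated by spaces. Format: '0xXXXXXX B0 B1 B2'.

Answer: 0x604D0A 60 4D 0A

Derivation:
Sextets: Y=24, E=4, 0=52, K=10
24-bit: (24<<18) | (4<<12) | (52<<6) | 10
      = 0x600000 | 0x004000 | 0x000D00 | 0x00000A
      = 0x604D0A
Bytes: (v>>16)&0xFF=60, (v>>8)&0xFF=4D, v&0xFF=0A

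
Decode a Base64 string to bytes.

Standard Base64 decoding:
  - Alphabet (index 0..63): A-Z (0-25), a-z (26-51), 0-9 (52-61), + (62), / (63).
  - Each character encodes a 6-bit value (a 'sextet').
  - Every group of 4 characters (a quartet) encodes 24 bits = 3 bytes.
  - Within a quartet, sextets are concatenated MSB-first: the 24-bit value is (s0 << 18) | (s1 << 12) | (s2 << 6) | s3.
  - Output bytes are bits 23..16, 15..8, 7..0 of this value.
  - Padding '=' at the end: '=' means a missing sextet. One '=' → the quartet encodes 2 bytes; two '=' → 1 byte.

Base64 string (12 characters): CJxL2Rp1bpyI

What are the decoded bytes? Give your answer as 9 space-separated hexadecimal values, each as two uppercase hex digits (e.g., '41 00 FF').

After char 0 ('C'=2): chars_in_quartet=1 acc=0x2 bytes_emitted=0
After char 1 ('J'=9): chars_in_quartet=2 acc=0x89 bytes_emitted=0
After char 2 ('x'=49): chars_in_quartet=3 acc=0x2271 bytes_emitted=0
After char 3 ('L'=11): chars_in_quartet=4 acc=0x89C4B -> emit 08 9C 4B, reset; bytes_emitted=3
After char 4 ('2'=54): chars_in_quartet=1 acc=0x36 bytes_emitted=3
After char 5 ('R'=17): chars_in_quartet=2 acc=0xD91 bytes_emitted=3
After char 6 ('p'=41): chars_in_quartet=3 acc=0x36469 bytes_emitted=3
After char 7 ('1'=53): chars_in_quartet=4 acc=0xD91A75 -> emit D9 1A 75, reset; bytes_emitted=6
After char 8 ('b'=27): chars_in_quartet=1 acc=0x1B bytes_emitted=6
After char 9 ('p'=41): chars_in_quartet=2 acc=0x6E9 bytes_emitted=6
After char 10 ('y'=50): chars_in_quartet=3 acc=0x1BA72 bytes_emitted=6
After char 11 ('I'=8): chars_in_quartet=4 acc=0x6E9C88 -> emit 6E 9C 88, reset; bytes_emitted=9

Answer: 08 9C 4B D9 1A 75 6E 9C 88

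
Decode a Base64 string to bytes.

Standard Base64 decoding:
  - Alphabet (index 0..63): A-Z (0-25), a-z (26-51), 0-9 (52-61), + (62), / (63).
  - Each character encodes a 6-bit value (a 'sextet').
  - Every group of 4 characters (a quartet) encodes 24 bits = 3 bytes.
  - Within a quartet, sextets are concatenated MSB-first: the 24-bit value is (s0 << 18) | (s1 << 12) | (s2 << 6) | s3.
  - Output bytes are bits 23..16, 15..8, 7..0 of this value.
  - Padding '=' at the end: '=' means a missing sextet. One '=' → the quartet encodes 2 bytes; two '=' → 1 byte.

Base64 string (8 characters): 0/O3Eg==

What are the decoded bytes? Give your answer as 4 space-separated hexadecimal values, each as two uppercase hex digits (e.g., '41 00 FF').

After char 0 ('0'=52): chars_in_quartet=1 acc=0x34 bytes_emitted=0
After char 1 ('/'=63): chars_in_quartet=2 acc=0xD3F bytes_emitted=0
After char 2 ('O'=14): chars_in_quartet=3 acc=0x34FCE bytes_emitted=0
After char 3 ('3'=55): chars_in_quartet=4 acc=0xD3F3B7 -> emit D3 F3 B7, reset; bytes_emitted=3
After char 4 ('E'=4): chars_in_quartet=1 acc=0x4 bytes_emitted=3
After char 5 ('g'=32): chars_in_quartet=2 acc=0x120 bytes_emitted=3
Padding '==': partial quartet acc=0x120 -> emit 12; bytes_emitted=4

Answer: D3 F3 B7 12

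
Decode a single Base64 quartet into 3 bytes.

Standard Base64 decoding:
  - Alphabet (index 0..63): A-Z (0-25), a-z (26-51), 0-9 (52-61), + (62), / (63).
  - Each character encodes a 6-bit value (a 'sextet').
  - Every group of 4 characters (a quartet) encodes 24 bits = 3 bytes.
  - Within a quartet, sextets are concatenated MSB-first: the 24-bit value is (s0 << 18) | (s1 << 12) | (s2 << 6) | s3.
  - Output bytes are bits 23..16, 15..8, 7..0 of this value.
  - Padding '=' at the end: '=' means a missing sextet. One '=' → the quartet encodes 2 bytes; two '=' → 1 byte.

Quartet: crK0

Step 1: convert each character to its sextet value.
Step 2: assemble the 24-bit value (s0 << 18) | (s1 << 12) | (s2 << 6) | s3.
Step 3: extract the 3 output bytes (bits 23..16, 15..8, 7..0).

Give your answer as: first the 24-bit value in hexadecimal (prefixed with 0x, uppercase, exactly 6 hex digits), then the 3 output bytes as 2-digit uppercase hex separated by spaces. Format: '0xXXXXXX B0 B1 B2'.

Answer: 0x72B2B4 72 B2 B4

Derivation:
Sextets: c=28, r=43, K=10, 0=52
24-bit: (28<<18) | (43<<12) | (10<<6) | 52
      = 0x700000 | 0x02B000 | 0x000280 | 0x000034
      = 0x72B2B4
Bytes: (v>>16)&0xFF=72, (v>>8)&0xFF=B2, v&0xFF=B4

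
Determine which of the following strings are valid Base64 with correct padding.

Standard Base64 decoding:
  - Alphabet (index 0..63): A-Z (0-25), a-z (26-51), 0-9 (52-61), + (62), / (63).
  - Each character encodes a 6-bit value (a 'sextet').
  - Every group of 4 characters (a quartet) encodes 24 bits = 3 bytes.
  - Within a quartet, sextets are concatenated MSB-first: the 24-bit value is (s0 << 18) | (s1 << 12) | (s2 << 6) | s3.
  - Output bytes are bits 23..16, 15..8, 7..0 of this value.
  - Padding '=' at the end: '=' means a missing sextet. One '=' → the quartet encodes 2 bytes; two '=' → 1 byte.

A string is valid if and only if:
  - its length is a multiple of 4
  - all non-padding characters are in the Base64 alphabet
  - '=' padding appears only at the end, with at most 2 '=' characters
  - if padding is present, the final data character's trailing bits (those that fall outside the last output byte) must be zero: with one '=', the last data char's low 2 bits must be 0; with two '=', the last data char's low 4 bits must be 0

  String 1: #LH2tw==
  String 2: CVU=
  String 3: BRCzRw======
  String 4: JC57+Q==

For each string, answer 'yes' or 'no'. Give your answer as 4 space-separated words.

Answer: no yes no yes

Derivation:
String 1: '#LH2tw==' → invalid (bad char(s): ['#'])
String 2: 'CVU=' → valid
String 3: 'BRCzRw======' → invalid (6 pad chars (max 2))
String 4: 'JC57+Q==' → valid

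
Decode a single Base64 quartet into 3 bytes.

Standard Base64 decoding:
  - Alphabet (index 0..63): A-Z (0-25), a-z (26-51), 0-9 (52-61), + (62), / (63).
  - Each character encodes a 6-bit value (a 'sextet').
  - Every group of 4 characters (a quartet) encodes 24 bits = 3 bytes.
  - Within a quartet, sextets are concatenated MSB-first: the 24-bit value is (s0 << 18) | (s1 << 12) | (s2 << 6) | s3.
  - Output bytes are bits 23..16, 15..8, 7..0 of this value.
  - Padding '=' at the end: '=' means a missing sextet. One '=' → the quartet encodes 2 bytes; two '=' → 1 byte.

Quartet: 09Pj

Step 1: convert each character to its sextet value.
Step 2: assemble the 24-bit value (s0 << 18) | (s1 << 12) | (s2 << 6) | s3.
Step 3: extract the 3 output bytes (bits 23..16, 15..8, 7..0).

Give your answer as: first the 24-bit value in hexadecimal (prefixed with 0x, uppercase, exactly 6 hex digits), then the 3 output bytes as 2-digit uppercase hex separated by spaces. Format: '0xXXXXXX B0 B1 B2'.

Answer: 0xD3D3E3 D3 D3 E3

Derivation:
Sextets: 0=52, 9=61, P=15, j=35
24-bit: (52<<18) | (61<<12) | (15<<6) | 35
      = 0xD00000 | 0x03D000 | 0x0003C0 | 0x000023
      = 0xD3D3E3
Bytes: (v>>16)&0xFF=D3, (v>>8)&0xFF=D3, v&0xFF=E3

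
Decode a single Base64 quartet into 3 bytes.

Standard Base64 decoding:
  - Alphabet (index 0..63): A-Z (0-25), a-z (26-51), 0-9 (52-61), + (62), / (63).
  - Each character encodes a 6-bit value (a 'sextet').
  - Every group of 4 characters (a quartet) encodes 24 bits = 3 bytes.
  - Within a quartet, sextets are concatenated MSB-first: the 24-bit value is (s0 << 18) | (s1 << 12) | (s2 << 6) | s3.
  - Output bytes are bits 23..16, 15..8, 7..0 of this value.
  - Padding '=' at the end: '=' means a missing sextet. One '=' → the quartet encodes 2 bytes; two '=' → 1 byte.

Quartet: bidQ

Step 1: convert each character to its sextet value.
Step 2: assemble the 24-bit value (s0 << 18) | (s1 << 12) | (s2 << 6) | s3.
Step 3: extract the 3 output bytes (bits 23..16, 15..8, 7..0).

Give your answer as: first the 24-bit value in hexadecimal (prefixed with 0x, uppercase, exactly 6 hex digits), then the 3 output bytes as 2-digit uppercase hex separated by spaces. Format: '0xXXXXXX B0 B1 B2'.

Sextets: b=27, i=34, d=29, Q=16
24-bit: (27<<18) | (34<<12) | (29<<6) | 16
      = 0x6C0000 | 0x022000 | 0x000740 | 0x000010
      = 0x6E2750
Bytes: (v>>16)&0xFF=6E, (v>>8)&0xFF=27, v&0xFF=50

Answer: 0x6E2750 6E 27 50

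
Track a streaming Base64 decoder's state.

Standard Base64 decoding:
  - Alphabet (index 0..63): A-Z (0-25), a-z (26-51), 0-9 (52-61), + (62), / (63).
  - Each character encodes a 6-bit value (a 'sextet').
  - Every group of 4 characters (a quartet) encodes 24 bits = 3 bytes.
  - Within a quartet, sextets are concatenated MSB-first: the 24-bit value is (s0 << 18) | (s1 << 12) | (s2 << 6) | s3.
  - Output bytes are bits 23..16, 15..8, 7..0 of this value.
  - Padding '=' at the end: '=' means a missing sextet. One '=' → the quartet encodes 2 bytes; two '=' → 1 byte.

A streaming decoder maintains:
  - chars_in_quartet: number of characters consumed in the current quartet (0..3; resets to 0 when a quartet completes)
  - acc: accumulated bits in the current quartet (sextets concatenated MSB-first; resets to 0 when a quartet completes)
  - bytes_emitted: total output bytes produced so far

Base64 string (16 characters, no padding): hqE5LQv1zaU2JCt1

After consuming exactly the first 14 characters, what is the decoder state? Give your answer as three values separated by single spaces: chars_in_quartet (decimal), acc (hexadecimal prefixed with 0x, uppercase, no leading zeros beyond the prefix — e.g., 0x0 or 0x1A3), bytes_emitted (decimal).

Answer: 2 0x242 9

Derivation:
After char 0 ('h'=33): chars_in_quartet=1 acc=0x21 bytes_emitted=0
After char 1 ('q'=42): chars_in_quartet=2 acc=0x86A bytes_emitted=0
After char 2 ('E'=4): chars_in_quartet=3 acc=0x21A84 bytes_emitted=0
After char 3 ('5'=57): chars_in_quartet=4 acc=0x86A139 -> emit 86 A1 39, reset; bytes_emitted=3
After char 4 ('L'=11): chars_in_quartet=1 acc=0xB bytes_emitted=3
After char 5 ('Q'=16): chars_in_quartet=2 acc=0x2D0 bytes_emitted=3
After char 6 ('v'=47): chars_in_quartet=3 acc=0xB42F bytes_emitted=3
After char 7 ('1'=53): chars_in_quartet=4 acc=0x2D0BF5 -> emit 2D 0B F5, reset; bytes_emitted=6
After char 8 ('z'=51): chars_in_quartet=1 acc=0x33 bytes_emitted=6
After char 9 ('a'=26): chars_in_quartet=2 acc=0xCDA bytes_emitted=6
After char 10 ('U'=20): chars_in_quartet=3 acc=0x33694 bytes_emitted=6
After char 11 ('2'=54): chars_in_quartet=4 acc=0xCDA536 -> emit CD A5 36, reset; bytes_emitted=9
After char 12 ('J'=9): chars_in_quartet=1 acc=0x9 bytes_emitted=9
After char 13 ('C'=2): chars_in_quartet=2 acc=0x242 bytes_emitted=9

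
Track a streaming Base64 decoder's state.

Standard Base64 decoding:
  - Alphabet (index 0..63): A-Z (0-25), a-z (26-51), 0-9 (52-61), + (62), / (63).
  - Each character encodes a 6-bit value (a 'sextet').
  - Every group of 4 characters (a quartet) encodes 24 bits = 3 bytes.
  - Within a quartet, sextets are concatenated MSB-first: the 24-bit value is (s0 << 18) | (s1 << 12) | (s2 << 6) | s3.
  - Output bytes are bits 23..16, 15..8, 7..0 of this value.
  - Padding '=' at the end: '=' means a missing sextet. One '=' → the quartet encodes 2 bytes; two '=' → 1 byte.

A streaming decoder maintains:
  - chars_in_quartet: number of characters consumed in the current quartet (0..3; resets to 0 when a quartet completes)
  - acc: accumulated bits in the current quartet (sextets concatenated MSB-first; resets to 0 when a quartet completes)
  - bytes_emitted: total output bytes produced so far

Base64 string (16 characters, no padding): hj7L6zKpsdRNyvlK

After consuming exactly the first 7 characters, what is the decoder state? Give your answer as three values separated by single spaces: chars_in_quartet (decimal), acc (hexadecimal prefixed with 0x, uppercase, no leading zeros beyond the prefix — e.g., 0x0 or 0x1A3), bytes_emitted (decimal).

After char 0 ('h'=33): chars_in_quartet=1 acc=0x21 bytes_emitted=0
After char 1 ('j'=35): chars_in_quartet=2 acc=0x863 bytes_emitted=0
After char 2 ('7'=59): chars_in_quartet=3 acc=0x218FB bytes_emitted=0
After char 3 ('L'=11): chars_in_quartet=4 acc=0x863ECB -> emit 86 3E CB, reset; bytes_emitted=3
After char 4 ('6'=58): chars_in_quartet=1 acc=0x3A bytes_emitted=3
After char 5 ('z'=51): chars_in_quartet=2 acc=0xEB3 bytes_emitted=3
After char 6 ('K'=10): chars_in_quartet=3 acc=0x3ACCA bytes_emitted=3

Answer: 3 0x3ACCA 3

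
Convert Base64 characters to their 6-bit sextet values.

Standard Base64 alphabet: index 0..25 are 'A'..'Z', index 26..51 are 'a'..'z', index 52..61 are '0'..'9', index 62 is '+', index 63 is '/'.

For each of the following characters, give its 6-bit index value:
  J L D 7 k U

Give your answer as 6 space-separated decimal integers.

'J': A..Z range, ord('J') − ord('A') = 9
'L': A..Z range, ord('L') − ord('A') = 11
'D': A..Z range, ord('D') − ord('A') = 3
'7': 0..9 range, 52 + ord('7') − ord('0') = 59
'k': a..z range, 26 + ord('k') − ord('a') = 36
'U': A..Z range, ord('U') − ord('A') = 20

Answer: 9 11 3 59 36 20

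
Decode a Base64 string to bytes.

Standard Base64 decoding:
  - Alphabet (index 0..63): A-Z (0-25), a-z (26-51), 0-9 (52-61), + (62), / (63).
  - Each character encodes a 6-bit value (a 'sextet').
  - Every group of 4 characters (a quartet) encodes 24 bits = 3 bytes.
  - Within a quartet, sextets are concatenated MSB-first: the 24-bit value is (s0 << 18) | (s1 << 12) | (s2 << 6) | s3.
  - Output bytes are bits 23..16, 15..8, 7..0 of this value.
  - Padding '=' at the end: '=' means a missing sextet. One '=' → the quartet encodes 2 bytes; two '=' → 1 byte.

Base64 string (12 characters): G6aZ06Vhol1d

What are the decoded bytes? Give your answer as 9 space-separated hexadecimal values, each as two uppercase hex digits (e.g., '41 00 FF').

Answer: 1B A6 99 D3 A5 61 A2 5D 5D

Derivation:
After char 0 ('G'=6): chars_in_quartet=1 acc=0x6 bytes_emitted=0
After char 1 ('6'=58): chars_in_quartet=2 acc=0x1BA bytes_emitted=0
After char 2 ('a'=26): chars_in_quartet=3 acc=0x6E9A bytes_emitted=0
After char 3 ('Z'=25): chars_in_quartet=4 acc=0x1BA699 -> emit 1B A6 99, reset; bytes_emitted=3
After char 4 ('0'=52): chars_in_quartet=1 acc=0x34 bytes_emitted=3
After char 5 ('6'=58): chars_in_quartet=2 acc=0xD3A bytes_emitted=3
After char 6 ('V'=21): chars_in_quartet=3 acc=0x34E95 bytes_emitted=3
After char 7 ('h'=33): chars_in_quartet=4 acc=0xD3A561 -> emit D3 A5 61, reset; bytes_emitted=6
After char 8 ('o'=40): chars_in_quartet=1 acc=0x28 bytes_emitted=6
After char 9 ('l'=37): chars_in_quartet=2 acc=0xA25 bytes_emitted=6
After char 10 ('1'=53): chars_in_quartet=3 acc=0x28975 bytes_emitted=6
After char 11 ('d'=29): chars_in_quartet=4 acc=0xA25D5D -> emit A2 5D 5D, reset; bytes_emitted=9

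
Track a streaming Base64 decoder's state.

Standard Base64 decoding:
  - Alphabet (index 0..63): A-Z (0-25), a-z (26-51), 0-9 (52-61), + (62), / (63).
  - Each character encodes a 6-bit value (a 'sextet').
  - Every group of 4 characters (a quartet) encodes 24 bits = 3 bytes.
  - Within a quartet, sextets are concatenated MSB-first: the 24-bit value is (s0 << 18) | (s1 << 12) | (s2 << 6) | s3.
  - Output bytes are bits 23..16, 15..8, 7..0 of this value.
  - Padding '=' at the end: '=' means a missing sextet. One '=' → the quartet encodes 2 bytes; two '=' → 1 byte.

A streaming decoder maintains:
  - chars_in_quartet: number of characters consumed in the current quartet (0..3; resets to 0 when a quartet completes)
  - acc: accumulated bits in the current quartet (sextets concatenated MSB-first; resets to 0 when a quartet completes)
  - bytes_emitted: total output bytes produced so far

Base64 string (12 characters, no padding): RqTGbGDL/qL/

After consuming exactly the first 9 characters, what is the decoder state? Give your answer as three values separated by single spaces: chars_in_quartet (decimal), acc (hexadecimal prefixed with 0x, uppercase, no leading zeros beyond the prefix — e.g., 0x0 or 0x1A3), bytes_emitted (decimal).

After char 0 ('R'=17): chars_in_quartet=1 acc=0x11 bytes_emitted=0
After char 1 ('q'=42): chars_in_quartet=2 acc=0x46A bytes_emitted=0
After char 2 ('T'=19): chars_in_quartet=3 acc=0x11A93 bytes_emitted=0
After char 3 ('G'=6): chars_in_quartet=4 acc=0x46A4C6 -> emit 46 A4 C6, reset; bytes_emitted=3
After char 4 ('b'=27): chars_in_quartet=1 acc=0x1B bytes_emitted=3
After char 5 ('G'=6): chars_in_quartet=2 acc=0x6C6 bytes_emitted=3
After char 6 ('D'=3): chars_in_quartet=3 acc=0x1B183 bytes_emitted=3
After char 7 ('L'=11): chars_in_quartet=4 acc=0x6C60CB -> emit 6C 60 CB, reset; bytes_emitted=6
After char 8 ('/'=63): chars_in_quartet=1 acc=0x3F bytes_emitted=6

Answer: 1 0x3F 6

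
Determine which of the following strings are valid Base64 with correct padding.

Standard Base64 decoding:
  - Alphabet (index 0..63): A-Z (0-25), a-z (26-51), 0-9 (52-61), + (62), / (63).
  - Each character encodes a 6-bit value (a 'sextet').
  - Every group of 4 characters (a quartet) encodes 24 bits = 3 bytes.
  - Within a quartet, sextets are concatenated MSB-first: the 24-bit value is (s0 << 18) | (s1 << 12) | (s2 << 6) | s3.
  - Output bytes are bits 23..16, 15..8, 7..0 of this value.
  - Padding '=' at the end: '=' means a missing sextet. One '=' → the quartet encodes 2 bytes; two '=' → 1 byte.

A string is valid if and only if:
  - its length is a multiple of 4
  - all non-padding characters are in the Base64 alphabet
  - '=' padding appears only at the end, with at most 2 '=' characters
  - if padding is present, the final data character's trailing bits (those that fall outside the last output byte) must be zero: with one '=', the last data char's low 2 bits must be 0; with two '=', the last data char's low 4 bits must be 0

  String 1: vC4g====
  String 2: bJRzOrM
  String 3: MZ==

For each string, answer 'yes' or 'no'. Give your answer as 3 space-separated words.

String 1: 'vC4g====' → invalid (4 pad chars (max 2))
String 2: 'bJRzOrM' → invalid (len=7 not mult of 4)
String 3: 'MZ==' → invalid (bad trailing bits)

Answer: no no no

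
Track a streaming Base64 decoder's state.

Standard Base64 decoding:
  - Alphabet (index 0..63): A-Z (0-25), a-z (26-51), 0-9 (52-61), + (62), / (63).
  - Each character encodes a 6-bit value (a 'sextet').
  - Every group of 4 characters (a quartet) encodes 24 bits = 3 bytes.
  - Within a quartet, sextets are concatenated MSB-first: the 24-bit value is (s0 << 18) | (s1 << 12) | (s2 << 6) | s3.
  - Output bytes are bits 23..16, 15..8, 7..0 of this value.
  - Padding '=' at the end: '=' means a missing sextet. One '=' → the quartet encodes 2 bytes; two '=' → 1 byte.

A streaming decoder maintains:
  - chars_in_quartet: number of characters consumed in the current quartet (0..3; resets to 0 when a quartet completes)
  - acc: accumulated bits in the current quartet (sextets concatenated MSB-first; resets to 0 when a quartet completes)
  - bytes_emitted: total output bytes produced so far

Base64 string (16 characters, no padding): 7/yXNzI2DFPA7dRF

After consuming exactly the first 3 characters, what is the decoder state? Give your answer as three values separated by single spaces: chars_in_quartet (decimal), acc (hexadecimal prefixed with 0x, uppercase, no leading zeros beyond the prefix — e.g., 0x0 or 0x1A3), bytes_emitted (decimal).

Answer: 3 0x3BFF2 0

Derivation:
After char 0 ('7'=59): chars_in_quartet=1 acc=0x3B bytes_emitted=0
After char 1 ('/'=63): chars_in_quartet=2 acc=0xEFF bytes_emitted=0
After char 2 ('y'=50): chars_in_quartet=3 acc=0x3BFF2 bytes_emitted=0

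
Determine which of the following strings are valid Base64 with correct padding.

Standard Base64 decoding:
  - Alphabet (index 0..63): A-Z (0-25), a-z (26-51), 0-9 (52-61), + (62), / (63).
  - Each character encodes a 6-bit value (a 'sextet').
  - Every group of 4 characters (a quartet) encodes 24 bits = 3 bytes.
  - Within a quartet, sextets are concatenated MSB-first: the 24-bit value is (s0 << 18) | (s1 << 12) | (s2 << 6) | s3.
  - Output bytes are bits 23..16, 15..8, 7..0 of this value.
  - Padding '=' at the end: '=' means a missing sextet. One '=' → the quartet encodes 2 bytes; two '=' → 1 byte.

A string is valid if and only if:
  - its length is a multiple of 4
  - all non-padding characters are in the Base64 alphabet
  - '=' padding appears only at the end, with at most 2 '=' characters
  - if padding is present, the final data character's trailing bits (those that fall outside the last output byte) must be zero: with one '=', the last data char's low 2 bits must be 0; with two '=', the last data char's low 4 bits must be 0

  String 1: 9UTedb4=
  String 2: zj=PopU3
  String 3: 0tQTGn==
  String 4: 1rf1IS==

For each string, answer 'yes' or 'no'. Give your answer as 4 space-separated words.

Answer: yes no no no

Derivation:
String 1: '9UTedb4=' → valid
String 2: 'zj=PopU3' → invalid (bad char(s): ['=']; '=' in middle)
String 3: '0tQTGn==' → invalid (bad trailing bits)
String 4: '1rf1IS==' → invalid (bad trailing bits)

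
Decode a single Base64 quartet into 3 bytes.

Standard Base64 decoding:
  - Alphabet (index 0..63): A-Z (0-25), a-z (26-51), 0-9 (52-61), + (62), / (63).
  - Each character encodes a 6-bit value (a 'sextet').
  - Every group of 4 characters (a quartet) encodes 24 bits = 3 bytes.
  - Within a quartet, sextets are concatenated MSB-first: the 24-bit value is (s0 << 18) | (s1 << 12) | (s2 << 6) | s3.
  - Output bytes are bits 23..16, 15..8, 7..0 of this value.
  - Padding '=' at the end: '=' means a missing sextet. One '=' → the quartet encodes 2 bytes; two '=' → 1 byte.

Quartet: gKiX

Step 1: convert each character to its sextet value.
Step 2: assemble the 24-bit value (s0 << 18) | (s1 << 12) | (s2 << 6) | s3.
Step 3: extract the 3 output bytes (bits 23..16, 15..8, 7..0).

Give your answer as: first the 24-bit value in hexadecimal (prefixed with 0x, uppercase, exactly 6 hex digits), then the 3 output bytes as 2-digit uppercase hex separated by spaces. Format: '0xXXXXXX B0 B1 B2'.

Sextets: g=32, K=10, i=34, X=23
24-bit: (32<<18) | (10<<12) | (34<<6) | 23
      = 0x800000 | 0x00A000 | 0x000880 | 0x000017
      = 0x80A897
Bytes: (v>>16)&0xFF=80, (v>>8)&0xFF=A8, v&0xFF=97

Answer: 0x80A897 80 A8 97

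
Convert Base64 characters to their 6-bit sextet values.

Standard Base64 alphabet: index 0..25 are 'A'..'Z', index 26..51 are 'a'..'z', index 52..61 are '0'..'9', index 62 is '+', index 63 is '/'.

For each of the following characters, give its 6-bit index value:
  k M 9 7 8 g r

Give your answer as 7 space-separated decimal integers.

Answer: 36 12 61 59 60 32 43

Derivation:
'k': a..z range, 26 + ord('k') − ord('a') = 36
'M': A..Z range, ord('M') − ord('A') = 12
'9': 0..9 range, 52 + ord('9') − ord('0') = 61
'7': 0..9 range, 52 + ord('7') − ord('0') = 59
'8': 0..9 range, 52 + ord('8') − ord('0') = 60
'g': a..z range, 26 + ord('g') − ord('a') = 32
'r': a..z range, 26 + ord('r') − ord('a') = 43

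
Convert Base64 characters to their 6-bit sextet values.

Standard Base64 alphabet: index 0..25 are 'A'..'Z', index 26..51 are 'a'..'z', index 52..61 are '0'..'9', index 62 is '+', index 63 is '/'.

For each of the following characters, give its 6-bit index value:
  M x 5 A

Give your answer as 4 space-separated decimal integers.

Answer: 12 49 57 0

Derivation:
'M': A..Z range, ord('M') − ord('A') = 12
'x': a..z range, 26 + ord('x') − ord('a') = 49
'5': 0..9 range, 52 + ord('5') − ord('0') = 57
'A': A..Z range, ord('A') − ord('A') = 0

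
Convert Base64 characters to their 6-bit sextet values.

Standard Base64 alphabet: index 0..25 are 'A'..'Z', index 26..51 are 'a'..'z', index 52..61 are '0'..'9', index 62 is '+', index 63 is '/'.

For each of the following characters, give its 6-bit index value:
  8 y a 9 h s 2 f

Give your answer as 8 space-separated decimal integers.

'8': 0..9 range, 52 + ord('8') − ord('0') = 60
'y': a..z range, 26 + ord('y') − ord('a') = 50
'a': a..z range, 26 + ord('a') − ord('a') = 26
'9': 0..9 range, 52 + ord('9') − ord('0') = 61
'h': a..z range, 26 + ord('h') − ord('a') = 33
's': a..z range, 26 + ord('s') − ord('a') = 44
'2': 0..9 range, 52 + ord('2') − ord('0') = 54
'f': a..z range, 26 + ord('f') − ord('a') = 31

Answer: 60 50 26 61 33 44 54 31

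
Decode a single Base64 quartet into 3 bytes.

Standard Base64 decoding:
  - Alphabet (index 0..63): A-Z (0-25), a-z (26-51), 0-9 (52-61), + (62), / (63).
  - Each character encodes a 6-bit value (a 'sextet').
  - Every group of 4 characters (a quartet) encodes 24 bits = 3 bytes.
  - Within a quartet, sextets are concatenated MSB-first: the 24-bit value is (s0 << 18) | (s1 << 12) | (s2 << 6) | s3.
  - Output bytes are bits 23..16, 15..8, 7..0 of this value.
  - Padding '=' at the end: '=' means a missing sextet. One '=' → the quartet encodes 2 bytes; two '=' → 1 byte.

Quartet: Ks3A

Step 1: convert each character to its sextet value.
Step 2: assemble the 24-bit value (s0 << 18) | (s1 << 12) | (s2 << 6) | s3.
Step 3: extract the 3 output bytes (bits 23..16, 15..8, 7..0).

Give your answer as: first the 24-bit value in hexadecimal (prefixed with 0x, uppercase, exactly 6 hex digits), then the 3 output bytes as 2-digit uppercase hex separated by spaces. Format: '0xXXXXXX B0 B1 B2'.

Sextets: K=10, s=44, 3=55, A=0
24-bit: (10<<18) | (44<<12) | (55<<6) | 0
      = 0x280000 | 0x02C000 | 0x000DC0 | 0x000000
      = 0x2ACDC0
Bytes: (v>>16)&0xFF=2A, (v>>8)&0xFF=CD, v&0xFF=C0

Answer: 0x2ACDC0 2A CD C0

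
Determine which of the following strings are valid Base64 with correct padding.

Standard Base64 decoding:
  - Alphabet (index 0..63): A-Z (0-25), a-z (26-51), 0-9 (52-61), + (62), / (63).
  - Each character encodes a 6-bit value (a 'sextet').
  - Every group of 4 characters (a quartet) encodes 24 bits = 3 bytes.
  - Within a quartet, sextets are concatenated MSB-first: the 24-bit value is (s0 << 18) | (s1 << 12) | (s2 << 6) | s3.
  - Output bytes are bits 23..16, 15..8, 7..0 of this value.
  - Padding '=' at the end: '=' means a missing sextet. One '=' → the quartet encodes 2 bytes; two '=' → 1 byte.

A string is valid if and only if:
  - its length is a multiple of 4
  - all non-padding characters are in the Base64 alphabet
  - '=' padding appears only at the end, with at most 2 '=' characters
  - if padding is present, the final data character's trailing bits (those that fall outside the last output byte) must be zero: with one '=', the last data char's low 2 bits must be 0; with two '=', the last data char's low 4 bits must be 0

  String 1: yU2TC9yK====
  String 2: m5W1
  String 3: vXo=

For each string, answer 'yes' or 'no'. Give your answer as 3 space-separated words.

String 1: 'yU2TC9yK====' → invalid (4 pad chars (max 2))
String 2: 'm5W1' → valid
String 3: 'vXo=' → valid

Answer: no yes yes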